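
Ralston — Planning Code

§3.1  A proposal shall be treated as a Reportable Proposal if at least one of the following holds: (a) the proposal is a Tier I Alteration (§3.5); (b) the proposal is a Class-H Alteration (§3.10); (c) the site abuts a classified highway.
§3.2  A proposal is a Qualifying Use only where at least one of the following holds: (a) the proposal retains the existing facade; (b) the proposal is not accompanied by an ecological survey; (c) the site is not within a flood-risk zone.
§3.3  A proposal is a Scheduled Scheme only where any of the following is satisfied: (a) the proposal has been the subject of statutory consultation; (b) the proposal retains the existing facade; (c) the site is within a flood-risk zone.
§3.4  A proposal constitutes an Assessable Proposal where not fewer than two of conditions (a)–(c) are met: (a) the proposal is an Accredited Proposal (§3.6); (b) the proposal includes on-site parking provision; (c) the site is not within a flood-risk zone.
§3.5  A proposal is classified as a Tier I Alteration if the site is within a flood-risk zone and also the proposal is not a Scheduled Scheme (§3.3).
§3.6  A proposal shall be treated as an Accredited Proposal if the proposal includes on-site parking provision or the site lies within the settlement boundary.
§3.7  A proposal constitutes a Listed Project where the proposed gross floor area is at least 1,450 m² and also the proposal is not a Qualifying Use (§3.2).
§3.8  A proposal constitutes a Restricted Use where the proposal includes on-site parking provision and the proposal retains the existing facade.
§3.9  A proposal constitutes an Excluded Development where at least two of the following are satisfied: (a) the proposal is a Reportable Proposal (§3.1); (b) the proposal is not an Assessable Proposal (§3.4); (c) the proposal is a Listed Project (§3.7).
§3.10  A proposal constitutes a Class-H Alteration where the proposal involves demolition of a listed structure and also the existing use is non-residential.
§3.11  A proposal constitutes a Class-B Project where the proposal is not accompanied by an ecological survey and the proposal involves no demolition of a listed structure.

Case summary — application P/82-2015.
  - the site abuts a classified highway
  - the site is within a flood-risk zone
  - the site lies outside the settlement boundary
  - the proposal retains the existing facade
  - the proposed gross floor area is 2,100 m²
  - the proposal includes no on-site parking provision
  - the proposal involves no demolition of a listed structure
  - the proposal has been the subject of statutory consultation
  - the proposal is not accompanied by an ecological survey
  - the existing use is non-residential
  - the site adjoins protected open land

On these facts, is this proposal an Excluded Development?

Yes

§3.3 — Scheduled Scheme: [the proposal has been the subject of statutory consultation? yes] OR [the proposal retains the existing facade? yes] OR [the site is within a flood-risk zone? yes] → satisfied.
§3.5 — Tier I Alteration: [the site is within a flood-risk zone? yes] AND [not a Scheduled Scheme (§3.3)? no] → not satisfied.
§3.10 — Class-H Alteration: [the proposal involves demolition of a listed structure? no] AND [the existing use is non-residential? yes] → not satisfied.
§3.1 — Reportable Proposal: [Tier I Alteration (§3.5)? no] OR [Class-H Alteration (§3.10)? no] OR [the site abuts a classified highway? yes] → satisfied.
§3.6 — Accredited Proposal: [the proposal includes on-site parking provision? no] OR [the site lies within the settlement boundary? no] → not satisfied.
§3.4 — Assessable Proposal: Accredited Proposal (§3.6)? no; the proposal includes on-site parking provision? no; the site is not within a flood-risk zone? no — 0 of 3 hold (need ≥2) → not satisfied.
§3.2 — Qualifying Use: [the proposal retains the existing facade? yes] OR [the proposal is not accompanied by an ecological survey? yes] OR [the site is not within a flood-risk zone? no] → satisfied.
§3.7 — Listed Project: [proposed gross floor area: 2,100 m² ≥ 1,450 m²? yes] AND [not a Qualifying Use (§3.2)? no] → not satisfied.
§3.9 — Excluded Development: Reportable Proposal (§3.1)? yes; not an Assessable Proposal (§3.4)? yes; Listed Project (§3.7)? no — 2 of 3 hold (need ≥2) → satisfied.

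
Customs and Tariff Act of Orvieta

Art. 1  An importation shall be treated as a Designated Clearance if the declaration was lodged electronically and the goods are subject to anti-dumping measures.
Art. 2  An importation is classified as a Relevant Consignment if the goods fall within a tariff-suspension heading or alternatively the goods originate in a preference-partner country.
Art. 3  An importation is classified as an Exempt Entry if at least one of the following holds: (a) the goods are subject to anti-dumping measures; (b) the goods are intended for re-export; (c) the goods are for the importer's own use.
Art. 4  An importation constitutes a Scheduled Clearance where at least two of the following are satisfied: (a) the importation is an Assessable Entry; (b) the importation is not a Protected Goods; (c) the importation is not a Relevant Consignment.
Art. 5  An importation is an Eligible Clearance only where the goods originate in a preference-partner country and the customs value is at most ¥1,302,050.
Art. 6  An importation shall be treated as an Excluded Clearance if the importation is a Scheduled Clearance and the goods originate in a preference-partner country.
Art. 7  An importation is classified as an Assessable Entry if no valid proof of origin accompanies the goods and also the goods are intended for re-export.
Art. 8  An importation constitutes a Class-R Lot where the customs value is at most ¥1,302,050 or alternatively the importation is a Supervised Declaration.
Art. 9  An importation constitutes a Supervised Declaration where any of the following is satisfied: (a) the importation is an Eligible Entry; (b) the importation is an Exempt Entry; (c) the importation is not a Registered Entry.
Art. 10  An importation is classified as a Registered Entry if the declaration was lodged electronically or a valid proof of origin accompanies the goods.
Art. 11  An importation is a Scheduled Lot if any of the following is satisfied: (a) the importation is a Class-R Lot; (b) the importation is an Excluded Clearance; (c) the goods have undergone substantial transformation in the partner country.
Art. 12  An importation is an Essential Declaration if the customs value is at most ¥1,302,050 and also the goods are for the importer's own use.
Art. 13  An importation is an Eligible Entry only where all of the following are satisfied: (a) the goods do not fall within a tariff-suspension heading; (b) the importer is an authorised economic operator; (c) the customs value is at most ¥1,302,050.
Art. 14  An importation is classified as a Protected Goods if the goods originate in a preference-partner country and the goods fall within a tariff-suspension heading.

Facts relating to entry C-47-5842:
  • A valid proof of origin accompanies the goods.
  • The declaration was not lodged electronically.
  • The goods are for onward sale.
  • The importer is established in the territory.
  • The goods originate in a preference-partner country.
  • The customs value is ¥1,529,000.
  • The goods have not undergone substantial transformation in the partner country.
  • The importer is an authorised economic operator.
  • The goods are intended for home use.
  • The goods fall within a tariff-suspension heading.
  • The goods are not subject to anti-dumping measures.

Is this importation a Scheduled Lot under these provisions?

article 13 — Eligible Entry: [the goods do not fall within a tariff-suspension heading? no] AND [the importer is an authorised economic operator? yes] AND [customs value: ¥1,529,000 ≤ ¥1,302,050? no] → not satisfied.
article 3 — Exempt Entry: [the goods are subject to anti-dumping measures? no] OR [the goods are intended for re-export? no] OR [the goods are for the importer's own use? no] → not satisfied.
article 10 — Registered Entry: [the declaration was lodged electronically? no] OR [a valid proof of origin accompanies the goods? yes] → satisfied.
article 9 — Supervised Declaration: [Eligible Entry (article 13)? no] OR [Exempt Entry (article 3)? no] OR [not a Registered Entry (article 10)? no] → not satisfied.
article 8 — Class-R Lot: [customs value: ¥1,529,000 ≤ ¥1,302,050? no] OR [Supervised Declaration (article 9)? no] → not satisfied.
article 7 — Assessable Entry: [no valid proof of origin accompanies the goods? no] AND [the goods are intended for re-export? no] → not satisfied.
article 14 — Protected Goods: [the goods originate in a preference-partner country? yes] AND [the goods fall within a tariff-suspension heading? yes] → satisfied.
article 2 — Relevant Consignment: [the goods fall within a tariff-suspension heading? yes] OR [the goods originate in a preference-partner country? yes] → satisfied.
article 4 — Scheduled Clearance: Assessable Entry (article 7)? no; not a Protected Goods (article 14)? no; not a Relevant Consignment (article 2)? no — 0 of 3 hold (need ≥2) → not satisfied.
article 6 — Excluded Clearance: [Scheduled Clearance (article 4)? no] AND [the goods originate in a preference-partner country? yes] → not satisfied.
article 11 — Scheduled Lot: [Class-R Lot (article 8)? no] OR [Excluded Clearance (article 6)? no] OR [the goods have undergone substantial transformation in the partner country? no] → not satisfied.

No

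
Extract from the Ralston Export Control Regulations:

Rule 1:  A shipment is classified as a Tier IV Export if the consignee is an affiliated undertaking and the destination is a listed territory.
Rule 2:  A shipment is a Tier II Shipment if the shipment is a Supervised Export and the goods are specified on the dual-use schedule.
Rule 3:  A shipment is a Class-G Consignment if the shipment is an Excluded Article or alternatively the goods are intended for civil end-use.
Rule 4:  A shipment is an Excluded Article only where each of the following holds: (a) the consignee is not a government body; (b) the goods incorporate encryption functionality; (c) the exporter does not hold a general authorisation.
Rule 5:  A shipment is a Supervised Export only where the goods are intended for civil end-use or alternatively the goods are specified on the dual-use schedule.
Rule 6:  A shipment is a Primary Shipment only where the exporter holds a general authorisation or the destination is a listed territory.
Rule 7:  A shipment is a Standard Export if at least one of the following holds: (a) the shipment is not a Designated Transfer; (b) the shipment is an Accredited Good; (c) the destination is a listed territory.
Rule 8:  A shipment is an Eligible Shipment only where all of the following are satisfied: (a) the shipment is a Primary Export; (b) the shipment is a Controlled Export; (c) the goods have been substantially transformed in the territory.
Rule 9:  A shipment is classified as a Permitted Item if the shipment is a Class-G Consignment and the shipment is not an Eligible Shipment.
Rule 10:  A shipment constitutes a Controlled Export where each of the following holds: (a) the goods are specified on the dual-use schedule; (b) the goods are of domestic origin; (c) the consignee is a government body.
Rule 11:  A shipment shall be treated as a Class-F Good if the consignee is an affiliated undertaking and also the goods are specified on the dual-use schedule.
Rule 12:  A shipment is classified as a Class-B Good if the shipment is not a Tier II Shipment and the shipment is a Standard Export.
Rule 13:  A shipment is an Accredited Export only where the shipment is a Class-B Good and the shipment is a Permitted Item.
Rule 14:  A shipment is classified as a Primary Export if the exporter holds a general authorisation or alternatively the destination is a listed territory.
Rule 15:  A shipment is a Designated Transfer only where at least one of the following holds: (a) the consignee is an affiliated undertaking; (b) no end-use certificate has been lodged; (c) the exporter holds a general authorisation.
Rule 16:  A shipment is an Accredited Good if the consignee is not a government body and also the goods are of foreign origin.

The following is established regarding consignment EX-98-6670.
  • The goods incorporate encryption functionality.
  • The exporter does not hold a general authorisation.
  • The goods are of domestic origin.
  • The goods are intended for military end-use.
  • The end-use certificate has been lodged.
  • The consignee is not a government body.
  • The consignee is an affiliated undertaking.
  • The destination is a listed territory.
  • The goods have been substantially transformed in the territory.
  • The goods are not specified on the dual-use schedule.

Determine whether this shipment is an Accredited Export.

Yes

rule 5 — Supervised Export: [the goods are intended for civil end-use? no] OR [the goods are specified on the dual-use schedule? no] → not satisfied.
rule 2 — Tier II Shipment: [Supervised Export (rule 5)? no] AND [the goods are specified on the dual-use schedule? no] → not satisfied.
rule 15 — Designated Transfer: [the consignee is an affiliated undertaking? yes] OR [no end-use certificate has been lodged? no] OR [the exporter holds a general authorisation? no] → satisfied.
rule 16 — Accredited Good: [the consignee is not a government body? yes] AND [the goods are of foreign origin? no] → not satisfied.
rule 7 — Standard Export: [not a Designated Transfer (rule 15)? no] OR [Accredited Good (rule 16)? no] OR [the destination is a listed territory? yes] → satisfied.
rule 12 — Class-B Good: [not a Tier II Shipment (rule 2)? yes] AND [Standard Export (rule 7)? yes] → satisfied.
rule 4 — Excluded Article: [the consignee is not a government body? yes] AND [the goods incorporate encryption functionality? yes] AND [the exporter does not hold a general authorisation? yes] → satisfied.
rule 3 — Class-G Consignment: [Excluded Article (rule 4)? yes] OR [the goods are intended for civil end-use? no] → satisfied.
rule 14 — Primary Export: [the exporter holds a general authorisation? no] OR [the destination is a listed territory? yes] → satisfied.
rule 10 — Controlled Export: [the goods are specified on the dual-use schedule? no] AND [the goods are of domestic origin? yes] AND [the consignee is a government body? no] → not satisfied.
rule 8 — Eligible Shipment: [Primary Export (rule 14)? yes] AND [Controlled Export (rule 10)? no] AND [the goods have been substantially transformed in the territory? yes] → not satisfied.
rule 9 — Permitted Item: [Class-G Consignment (rule 3)? yes] AND [not an Eligible Shipment (rule 8)? yes] → satisfied.
rule 13 — Accredited Export: [Class-B Good (rule 12)? yes] AND [Permitted Item (rule 9)? yes] → satisfied.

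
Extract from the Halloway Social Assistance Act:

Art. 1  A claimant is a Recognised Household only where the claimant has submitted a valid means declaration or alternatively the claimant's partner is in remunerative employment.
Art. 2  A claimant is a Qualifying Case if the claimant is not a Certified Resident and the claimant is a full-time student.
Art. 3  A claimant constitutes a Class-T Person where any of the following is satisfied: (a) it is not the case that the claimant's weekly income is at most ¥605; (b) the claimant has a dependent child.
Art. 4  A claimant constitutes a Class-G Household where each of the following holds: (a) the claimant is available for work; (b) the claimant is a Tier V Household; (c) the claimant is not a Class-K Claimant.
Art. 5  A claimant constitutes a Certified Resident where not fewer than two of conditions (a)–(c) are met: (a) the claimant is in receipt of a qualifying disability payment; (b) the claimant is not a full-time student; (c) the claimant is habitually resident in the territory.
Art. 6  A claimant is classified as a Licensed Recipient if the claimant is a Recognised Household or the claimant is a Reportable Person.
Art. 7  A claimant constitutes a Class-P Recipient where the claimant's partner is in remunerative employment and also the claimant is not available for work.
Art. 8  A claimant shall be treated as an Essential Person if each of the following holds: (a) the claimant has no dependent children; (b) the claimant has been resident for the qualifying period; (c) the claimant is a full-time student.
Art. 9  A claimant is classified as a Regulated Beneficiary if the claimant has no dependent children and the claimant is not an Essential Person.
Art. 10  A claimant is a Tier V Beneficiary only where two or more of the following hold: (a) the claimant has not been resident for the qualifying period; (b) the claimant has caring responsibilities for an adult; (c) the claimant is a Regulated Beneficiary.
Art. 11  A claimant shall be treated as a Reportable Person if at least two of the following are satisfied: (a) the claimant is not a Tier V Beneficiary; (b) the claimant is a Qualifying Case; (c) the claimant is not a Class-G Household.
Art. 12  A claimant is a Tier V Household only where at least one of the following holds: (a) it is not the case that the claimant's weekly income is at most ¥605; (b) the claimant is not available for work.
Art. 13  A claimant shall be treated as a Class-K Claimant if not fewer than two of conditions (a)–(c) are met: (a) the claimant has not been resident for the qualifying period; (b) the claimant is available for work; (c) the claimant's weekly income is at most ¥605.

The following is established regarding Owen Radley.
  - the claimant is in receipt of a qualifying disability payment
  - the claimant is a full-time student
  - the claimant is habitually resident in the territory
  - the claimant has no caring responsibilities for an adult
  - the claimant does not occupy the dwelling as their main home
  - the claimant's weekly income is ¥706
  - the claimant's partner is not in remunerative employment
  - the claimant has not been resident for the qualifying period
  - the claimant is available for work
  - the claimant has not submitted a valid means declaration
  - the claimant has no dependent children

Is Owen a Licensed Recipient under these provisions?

article 1 — Recognised Household: [the claimant has submitted a valid means declaration? no] OR [the claimant's partner is in remunerative employment? no] → not satisfied.
article 8 — Essential Person: [the claimant has no dependent children? yes] AND [the claimant has been resident for the qualifying period? no] AND [the claimant is a full-time student? yes] → not satisfied.
article 9 — Regulated Beneficiary: [the claimant has no dependent children? yes] AND [not an Essential Person (article 8)? yes] → satisfied.
article 10 — Tier V Beneficiary: the claimant has not been resident for the qualifying period? yes; the claimant has caring responsibilities for an adult? no; Regulated Beneficiary (article 9)? yes — 2 of 3 hold (need ≥2) → satisfied.
article 5 — Certified Resident: the claimant is in receipt of a qualifying disability payment? yes; the claimant is not a full-time student? no; the claimant is habitually resident in the territory? yes — 2 of 3 hold (need ≥2) → satisfied.
article 2 — Qualifying Case: [not a Certified Resident (article 5)? no] AND [the claimant is a full-time student? yes] → not satisfied.
article 12 — Tier V Household: [claimant's weekly income: ¥706 ≤ ¥605? no, so negated condition yes] OR [the claimant is not available for work? no] → satisfied.
article 13 — Class-K Claimant: the claimant has not been resident for the qualifying period? yes; the claimant is available for work? yes; claimant's weekly income: ¥706 ≤ ¥605? no — 2 of 3 hold (need ≥2) → satisfied.
article 4 — Class-G Household: [the claimant is available for work? yes] AND [Tier V Household (article 12)? yes] AND [not a Class-K Claimant (article 13)? no] → not satisfied.
article 11 — Reportable Person: not a Tier V Beneficiary (article 10)? no; Qualifying Case (article 2)? no; not a Class-G Household (article 4)? yes — 1 of 3 hold (need ≥2) → not satisfied.
article 6 — Licensed Recipient: [Recognised Household (article 1)? no] OR [Reportable Person (article 11)? no] → not satisfied.

No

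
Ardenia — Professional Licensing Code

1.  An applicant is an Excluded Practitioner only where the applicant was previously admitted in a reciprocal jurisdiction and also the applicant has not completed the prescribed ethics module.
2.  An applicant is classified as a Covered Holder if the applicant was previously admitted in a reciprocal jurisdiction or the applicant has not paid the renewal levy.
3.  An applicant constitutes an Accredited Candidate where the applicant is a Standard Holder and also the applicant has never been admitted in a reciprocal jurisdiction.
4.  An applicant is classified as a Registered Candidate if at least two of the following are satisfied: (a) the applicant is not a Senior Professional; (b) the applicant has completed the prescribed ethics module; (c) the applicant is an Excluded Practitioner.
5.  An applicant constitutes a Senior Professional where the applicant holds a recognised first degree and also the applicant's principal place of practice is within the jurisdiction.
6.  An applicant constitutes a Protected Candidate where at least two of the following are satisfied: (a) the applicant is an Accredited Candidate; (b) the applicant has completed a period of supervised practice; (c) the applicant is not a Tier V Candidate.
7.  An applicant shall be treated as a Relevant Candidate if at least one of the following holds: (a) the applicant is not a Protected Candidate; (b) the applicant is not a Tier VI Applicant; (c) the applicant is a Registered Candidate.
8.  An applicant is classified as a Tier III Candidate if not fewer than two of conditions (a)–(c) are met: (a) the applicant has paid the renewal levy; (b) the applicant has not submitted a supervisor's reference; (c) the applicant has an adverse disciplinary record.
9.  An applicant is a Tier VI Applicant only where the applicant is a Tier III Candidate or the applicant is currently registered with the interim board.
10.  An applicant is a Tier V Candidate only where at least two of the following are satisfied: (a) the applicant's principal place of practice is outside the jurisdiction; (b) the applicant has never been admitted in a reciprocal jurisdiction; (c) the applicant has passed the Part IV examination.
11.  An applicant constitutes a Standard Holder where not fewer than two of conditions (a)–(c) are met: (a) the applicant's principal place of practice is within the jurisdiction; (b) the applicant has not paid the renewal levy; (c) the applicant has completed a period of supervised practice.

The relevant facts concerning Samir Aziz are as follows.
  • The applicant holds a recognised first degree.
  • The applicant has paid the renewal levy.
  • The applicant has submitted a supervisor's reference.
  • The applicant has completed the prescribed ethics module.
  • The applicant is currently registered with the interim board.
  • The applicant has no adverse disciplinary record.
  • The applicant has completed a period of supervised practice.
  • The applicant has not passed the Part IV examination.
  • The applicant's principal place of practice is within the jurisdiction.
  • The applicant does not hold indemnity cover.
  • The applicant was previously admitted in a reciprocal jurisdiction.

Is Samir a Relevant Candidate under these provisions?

No

paragraph 11 — Standard Holder: the applicant's principal place of practice is within the jurisdiction? yes; the applicant has not paid the renewal levy? no; the applicant has completed a period of supervised practice? yes — 2 of 3 hold (need ≥2) → satisfied.
paragraph 3 — Accredited Candidate: [Standard Holder (paragraph 11)? yes] AND [the applicant has never been admitted in a reciprocal jurisdiction? no] → not satisfied.
paragraph 10 — Tier V Candidate: the applicant's principal place of practice is outside the jurisdiction? no; the applicant has never been admitted in a reciprocal jurisdiction? no; the applicant has passed the Part IV examination? no — 0 of 3 hold (need ≥2) → not satisfied.
paragraph 6 — Protected Candidate: Accredited Candidate (paragraph 3)? no; the applicant has completed a period of supervised practice? yes; not a Tier V Candidate (paragraph 10)? yes — 2 of 3 hold (need ≥2) → satisfied.
paragraph 8 — Tier III Candidate: the applicant has paid the renewal levy? yes; the applicant has not submitted a supervisor's reference? no; the applicant has an adverse disciplinary record? no — 1 of 3 hold (need ≥2) → not satisfied.
paragraph 9 — Tier VI Applicant: [Tier III Candidate (paragraph 8)? no] OR [the applicant is currently registered with the interim board? yes] → satisfied.
paragraph 5 — Senior Professional: [the applicant holds a recognised first degree? yes] AND [the applicant's principal place of practice is within the jurisdiction? yes] → satisfied.
paragraph 1 — Excluded Practitioner: [the applicant was previously admitted in a reciprocal jurisdiction? yes] AND [the applicant has not completed the prescribed ethics module? no] → not satisfied.
paragraph 4 — Registered Candidate: not a Senior Professional (paragraph 5)? no; the applicant has completed the prescribed ethics module? yes; Excluded Practitioner (paragraph 1)? no — 1 of 3 hold (need ≥2) → not satisfied.
paragraph 7 — Relevant Candidate: [not a Protected Candidate (paragraph 6)? no] OR [not a Tier VI Applicant (paragraph 9)? no] OR [Registered Candidate (paragraph 4)? no] → not satisfied.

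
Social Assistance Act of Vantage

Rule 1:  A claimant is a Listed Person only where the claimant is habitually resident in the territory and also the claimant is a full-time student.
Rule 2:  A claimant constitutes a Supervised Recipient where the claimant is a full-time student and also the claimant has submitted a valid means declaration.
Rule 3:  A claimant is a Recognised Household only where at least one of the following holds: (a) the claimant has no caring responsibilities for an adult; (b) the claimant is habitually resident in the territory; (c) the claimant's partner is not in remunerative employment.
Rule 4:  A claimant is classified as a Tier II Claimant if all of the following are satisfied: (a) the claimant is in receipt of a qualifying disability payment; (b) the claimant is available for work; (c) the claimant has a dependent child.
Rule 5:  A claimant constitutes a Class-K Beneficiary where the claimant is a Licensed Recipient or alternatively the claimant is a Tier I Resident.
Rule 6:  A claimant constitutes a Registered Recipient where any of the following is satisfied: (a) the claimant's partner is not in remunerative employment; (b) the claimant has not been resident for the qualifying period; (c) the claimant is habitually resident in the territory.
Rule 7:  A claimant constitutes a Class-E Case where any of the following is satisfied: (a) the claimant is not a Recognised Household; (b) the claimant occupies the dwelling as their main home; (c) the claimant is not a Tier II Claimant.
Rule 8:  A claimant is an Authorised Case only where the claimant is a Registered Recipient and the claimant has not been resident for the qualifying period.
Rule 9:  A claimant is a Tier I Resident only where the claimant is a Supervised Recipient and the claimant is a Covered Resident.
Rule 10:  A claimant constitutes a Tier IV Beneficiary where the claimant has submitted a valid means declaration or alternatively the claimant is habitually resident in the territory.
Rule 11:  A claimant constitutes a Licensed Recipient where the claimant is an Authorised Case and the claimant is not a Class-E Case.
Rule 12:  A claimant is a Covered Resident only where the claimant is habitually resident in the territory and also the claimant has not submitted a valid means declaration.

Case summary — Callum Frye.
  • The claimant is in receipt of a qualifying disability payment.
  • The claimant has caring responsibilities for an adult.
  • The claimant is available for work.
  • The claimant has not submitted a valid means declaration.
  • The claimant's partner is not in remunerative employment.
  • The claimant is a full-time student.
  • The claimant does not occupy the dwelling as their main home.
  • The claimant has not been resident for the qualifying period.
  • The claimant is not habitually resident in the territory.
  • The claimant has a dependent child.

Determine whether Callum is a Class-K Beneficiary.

rule 6 — Registered Recipient: [the claimant's partner is not in remunerative employment? yes] OR [the claimant has not been resident for the qualifying period? yes] OR [the claimant is habitually resident in the territory? no] → satisfied.
rule 8 — Authorised Case: [Registered Recipient (rule 6)? yes] AND [the claimant has not been resident for the qualifying period? yes] → satisfied.
rule 3 — Recognised Household: [the claimant has no caring responsibilities for an adult? no] OR [the claimant is habitually resident in the territory? no] OR [the claimant's partner is not in remunerative employment? yes] → satisfied.
rule 4 — Tier II Claimant: [the claimant is in receipt of a qualifying disability payment? yes] AND [the claimant is available for work? yes] AND [the claimant has a dependent child? yes] → satisfied.
rule 7 — Class-E Case: [not a Recognised Household (rule 3)? no] OR [the claimant occupies the dwelling as their main home? no] OR [not a Tier II Claimant (rule 4)? no] → not satisfied.
rule 11 — Licensed Recipient: [Authorised Case (rule 8)? yes] AND [not a Class-E Case (rule 7)? yes] → satisfied.
rule 2 — Supervised Recipient: [the claimant is a full-time student? yes] AND [the claimant has submitted a valid means declaration? no] → not satisfied.
rule 12 — Covered Resident: [the claimant is habitually resident in the territory? no] AND [the claimant has not submitted a valid means declaration? yes] → not satisfied.
rule 9 — Tier I Resident: [Supervised Recipient (rule 2)? no] AND [Covered Resident (rule 12)? no] → not satisfied.
rule 5 — Class-K Beneficiary: [Licensed Recipient (rule 11)? yes] OR [Tier I Resident (rule 9)? no] → satisfied.

Yes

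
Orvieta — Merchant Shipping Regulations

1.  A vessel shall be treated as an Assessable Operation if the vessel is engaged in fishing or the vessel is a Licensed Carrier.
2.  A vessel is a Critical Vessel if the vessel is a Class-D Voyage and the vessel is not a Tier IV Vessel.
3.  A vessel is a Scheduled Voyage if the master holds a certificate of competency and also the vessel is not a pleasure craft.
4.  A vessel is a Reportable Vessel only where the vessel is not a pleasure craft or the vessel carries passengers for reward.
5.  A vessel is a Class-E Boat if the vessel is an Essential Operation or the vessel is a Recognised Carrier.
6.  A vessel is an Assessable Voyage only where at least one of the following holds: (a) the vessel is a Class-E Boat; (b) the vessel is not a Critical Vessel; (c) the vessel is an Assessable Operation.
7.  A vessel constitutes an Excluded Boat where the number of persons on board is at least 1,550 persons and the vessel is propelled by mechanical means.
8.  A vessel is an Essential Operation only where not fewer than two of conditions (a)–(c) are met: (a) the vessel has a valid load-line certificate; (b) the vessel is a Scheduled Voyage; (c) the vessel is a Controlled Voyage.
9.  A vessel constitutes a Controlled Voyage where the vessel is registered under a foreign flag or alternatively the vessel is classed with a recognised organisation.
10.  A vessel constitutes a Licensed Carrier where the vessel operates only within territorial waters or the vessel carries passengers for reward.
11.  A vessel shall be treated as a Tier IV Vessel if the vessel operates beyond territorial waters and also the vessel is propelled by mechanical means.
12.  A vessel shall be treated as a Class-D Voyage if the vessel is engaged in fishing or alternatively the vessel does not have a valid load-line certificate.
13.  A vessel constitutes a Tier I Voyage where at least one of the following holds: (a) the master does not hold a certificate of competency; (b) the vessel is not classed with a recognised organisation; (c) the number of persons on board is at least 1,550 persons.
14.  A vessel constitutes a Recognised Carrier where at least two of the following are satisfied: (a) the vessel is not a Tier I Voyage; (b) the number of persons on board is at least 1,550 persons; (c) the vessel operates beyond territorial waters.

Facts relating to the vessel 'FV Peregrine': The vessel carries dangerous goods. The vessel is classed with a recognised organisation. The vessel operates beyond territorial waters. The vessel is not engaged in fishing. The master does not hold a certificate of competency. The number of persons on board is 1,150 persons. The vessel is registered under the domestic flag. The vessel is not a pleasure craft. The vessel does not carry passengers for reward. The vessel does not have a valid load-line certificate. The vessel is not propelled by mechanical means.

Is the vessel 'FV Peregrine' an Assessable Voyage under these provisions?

paragraph 3 — Scheduled Voyage: [the master holds a certificate of competency? no] AND [the vessel is not a pleasure craft? yes] → not satisfied.
paragraph 9 — Controlled Voyage: [the vessel is registered under a foreign flag? no] OR [the vessel is classed with a recognised organisation? yes] → satisfied.
paragraph 8 — Essential Operation: the vessel has a valid load-line certificate? no; Scheduled Voyage (paragraph 3)? no; Controlled Voyage (paragraph 9)? yes — 1 of 3 hold (need ≥2) → not satisfied.
paragraph 13 — Tier I Voyage: [the master does not hold a certificate of competency? yes] OR [the vessel is not classed with a recognised organisation? no] OR [number of persons on board: 1,150 persons ≥ 1,550 persons? no] → satisfied.
paragraph 14 — Recognised Carrier: not a Tier I Voyage (paragraph 13)? no; number of persons on board: 1,150 persons ≥ 1,550 persons? no; the vessel operates beyond territorial waters? yes — 1 of 3 hold (need ≥2) → not satisfied.
paragraph 5 — Class-E Boat: [Essential Operation (paragraph 8)? no] OR [Recognised Carrier (paragraph 14)? no] → not satisfied.
paragraph 12 — Class-D Voyage: [the vessel is engaged in fishing? no] OR [the vessel does not have a valid load-line certificate? yes] → satisfied.
paragraph 11 — Tier IV Vessel: [the vessel operates beyond territorial waters? yes] AND [the vessel is propelled by mechanical means? no] → not satisfied.
paragraph 2 — Critical Vessel: [Class-D Voyage (paragraph 12)? yes] AND [not a Tier IV Vessel (paragraph 11)? yes] → satisfied.
paragraph 10 — Licensed Carrier: [the vessel operates only within territorial waters? no] OR [the vessel carries passengers for reward? no] → not satisfied.
paragraph 1 — Assessable Operation: [the vessel is engaged in fishing? no] OR [Licensed Carrier (paragraph 10)? no] → not satisfied.
paragraph 6 — Assessable Voyage: [Class-E Boat (paragraph 5)? no] OR [not a Critical Vessel (paragraph 2)? no] OR [Assessable Operation (paragraph 1)? no] → not satisfied.

No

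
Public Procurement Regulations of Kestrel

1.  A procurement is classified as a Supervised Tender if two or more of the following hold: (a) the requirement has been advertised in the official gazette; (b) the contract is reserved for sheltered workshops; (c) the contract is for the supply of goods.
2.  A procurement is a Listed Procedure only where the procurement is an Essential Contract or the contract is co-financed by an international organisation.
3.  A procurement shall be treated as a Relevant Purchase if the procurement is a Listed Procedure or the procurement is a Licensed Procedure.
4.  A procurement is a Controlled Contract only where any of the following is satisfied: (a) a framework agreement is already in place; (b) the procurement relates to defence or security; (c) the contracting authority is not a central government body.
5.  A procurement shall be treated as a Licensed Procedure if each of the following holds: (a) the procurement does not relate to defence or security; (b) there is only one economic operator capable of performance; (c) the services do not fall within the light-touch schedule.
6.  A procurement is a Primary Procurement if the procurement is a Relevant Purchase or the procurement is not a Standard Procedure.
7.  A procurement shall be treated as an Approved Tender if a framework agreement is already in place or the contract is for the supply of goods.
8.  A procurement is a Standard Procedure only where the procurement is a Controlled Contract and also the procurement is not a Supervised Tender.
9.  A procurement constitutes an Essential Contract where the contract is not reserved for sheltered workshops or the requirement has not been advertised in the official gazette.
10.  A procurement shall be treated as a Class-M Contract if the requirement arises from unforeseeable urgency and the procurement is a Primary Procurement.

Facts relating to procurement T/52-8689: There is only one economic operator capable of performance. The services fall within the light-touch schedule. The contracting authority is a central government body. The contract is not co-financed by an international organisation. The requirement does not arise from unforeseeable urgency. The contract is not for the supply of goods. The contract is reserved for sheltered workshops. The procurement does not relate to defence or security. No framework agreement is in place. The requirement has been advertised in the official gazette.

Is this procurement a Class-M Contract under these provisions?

Under paragraph 9: the contract is not reserved for sheltered workshops? no; or the requirement has not been advertised in the official gazette? no. So the procurement is not an Essential Contract.
Under paragraph 2: Essential Contract (paragraph 9)? no; or the contract is co-financed by an international organisation? no. So the procurement is not a Listed Procedure.
Under paragraph 5: the procurement does not relate to defence or security? yes; and there is only one economic operator capable of performance? yes; and the services do not fall within the light-touch schedule? no. So the procurement is not a Licensed Procedure.
Under paragraph 3: Listed Procedure (paragraph 2)? no; or Licensed Procedure (paragraph 5)? no. So the procurement is not a Relevant Purchase.
Under paragraph 4: a framework agreement is already in place? no; or the procurement relates to defence or security? no; or the contracting authority is not a central government body? no. So the procurement is not a Controlled Contract.
Under paragraph 1: the requirement has been advertised in the official gazette? yes; the contract is reserved for sheltered workshops? yes; the contract is for the supply of goods? no — 2 of 3 hold (need ≥2) → satisfied.
Under paragraph 8: Controlled Contract (paragraph 4)? no; and not a Supervised Tender (paragraph 1)? no. So the procurement is not a Standard Procedure.
Under paragraph 6: Relevant Purchase (paragraph 3)? no; or not a Standard Procedure (paragraph 8)? yes. So the procurement is a Primary Procurement.
Under paragraph 10: the requirement arises from unforeseeable urgency? no; and Primary Procurement (paragraph 6)? yes. So the procurement is not a Class-M Contract.

No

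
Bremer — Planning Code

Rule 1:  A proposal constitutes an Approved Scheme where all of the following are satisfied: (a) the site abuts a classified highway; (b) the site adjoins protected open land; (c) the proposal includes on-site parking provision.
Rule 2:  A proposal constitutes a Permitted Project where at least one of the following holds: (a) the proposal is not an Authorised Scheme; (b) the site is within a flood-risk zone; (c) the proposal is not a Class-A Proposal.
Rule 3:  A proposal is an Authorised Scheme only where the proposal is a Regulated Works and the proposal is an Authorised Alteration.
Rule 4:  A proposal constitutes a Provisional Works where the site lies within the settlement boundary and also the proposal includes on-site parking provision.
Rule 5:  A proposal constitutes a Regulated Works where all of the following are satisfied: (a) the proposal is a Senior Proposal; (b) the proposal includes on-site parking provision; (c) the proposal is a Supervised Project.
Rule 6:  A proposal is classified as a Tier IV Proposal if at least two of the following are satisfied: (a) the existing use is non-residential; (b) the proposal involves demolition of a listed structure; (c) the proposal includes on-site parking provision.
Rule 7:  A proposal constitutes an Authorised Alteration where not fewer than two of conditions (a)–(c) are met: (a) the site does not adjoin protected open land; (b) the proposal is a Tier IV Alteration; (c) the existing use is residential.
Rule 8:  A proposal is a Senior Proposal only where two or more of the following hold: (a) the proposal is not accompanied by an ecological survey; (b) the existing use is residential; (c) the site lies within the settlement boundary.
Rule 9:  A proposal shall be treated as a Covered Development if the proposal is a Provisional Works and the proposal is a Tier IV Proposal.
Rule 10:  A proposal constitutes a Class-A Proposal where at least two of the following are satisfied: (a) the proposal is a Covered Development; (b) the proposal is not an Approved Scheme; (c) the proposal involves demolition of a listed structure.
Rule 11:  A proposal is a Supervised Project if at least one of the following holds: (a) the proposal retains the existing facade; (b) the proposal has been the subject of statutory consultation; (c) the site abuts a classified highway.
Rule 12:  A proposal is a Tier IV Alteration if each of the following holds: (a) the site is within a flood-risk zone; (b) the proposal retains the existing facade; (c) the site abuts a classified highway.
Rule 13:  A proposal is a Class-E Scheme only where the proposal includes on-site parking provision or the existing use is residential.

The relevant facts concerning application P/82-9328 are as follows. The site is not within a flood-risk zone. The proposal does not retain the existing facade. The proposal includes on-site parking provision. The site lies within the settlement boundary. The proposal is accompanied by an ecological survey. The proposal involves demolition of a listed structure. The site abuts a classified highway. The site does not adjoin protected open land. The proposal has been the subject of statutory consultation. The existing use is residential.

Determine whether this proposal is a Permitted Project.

rule 8 — Senior Proposal: the proposal is not accompanied by an ecological survey? no; the existing use is residential? yes; the site lies within the settlement boundary? yes — 2 of 3 hold (need ≥2) → satisfied.
rule 11 — Supervised Project: [the proposal retains the existing facade? no] OR [the proposal has been the subject of statutory consultation? yes] OR [the site abuts a classified highway? yes] → satisfied.
rule 5 — Regulated Works: [Senior Proposal (rule 8)? yes] AND [the proposal includes on-site parking provision? yes] AND [Supervised Project (rule 11)? yes] → satisfied.
rule 12 — Tier IV Alteration: [the site is within a flood-risk zone? no] AND [the proposal retains the existing facade? no] AND [the site abuts a classified highway? yes] → not satisfied.
rule 7 — Authorised Alteration: the site does not adjoin protected open land? yes; Tier IV Alteration (rule 12)? no; the existing use is residential? yes — 2 of 3 hold (need ≥2) → satisfied.
rule 3 — Authorised Scheme: [Regulated Works (rule 5)? yes] AND [Authorised Alteration (rule 7)? yes] → satisfied.
rule 4 — Provisional Works: [the site lies within the settlement boundary? yes] AND [the proposal includes on-site parking provision? yes] → satisfied.
rule 6 — Tier IV Proposal: the existing use is non-residential? no; the proposal involves demolition of a listed structure? yes; the proposal includes on-site parking provision? yes — 2 of 3 hold (need ≥2) → satisfied.
rule 9 — Covered Development: [Provisional Works (rule 4)? yes] AND [Tier IV Proposal (rule 6)? yes] → satisfied.
rule 1 — Approved Scheme: [the site abuts a classified highway? yes] AND [the site adjoins protected open land? no] AND [the proposal includes on-site parking provision? yes] → not satisfied.
rule 10 — Class-A Proposal: Covered Development (rule 9)? yes; not an Approved Scheme (rule 1)? yes; the proposal involves demolition of a listed structure? yes — 3 of 3 hold (need ≥2) → satisfied.
rule 2 — Permitted Project: [not an Authorised Scheme (rule 3)? no] OR [the site is within a flood-risk zone? no] OR [not a Class-A Proposal (rule 10)? no] → not satisfied.

No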